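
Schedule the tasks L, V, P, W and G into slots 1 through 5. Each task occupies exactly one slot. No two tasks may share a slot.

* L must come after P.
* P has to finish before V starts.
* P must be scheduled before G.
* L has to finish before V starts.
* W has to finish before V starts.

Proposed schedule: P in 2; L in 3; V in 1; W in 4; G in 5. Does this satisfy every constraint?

Invalid. W has to finish before V starts.

L must come after P — holds.
W has to finish before V starts — violated.
L has to finish before V starts — violated.
No two tasks may share a slot — holds.
P has to finish before V starts — violated.
P must be scheduled before G — holds.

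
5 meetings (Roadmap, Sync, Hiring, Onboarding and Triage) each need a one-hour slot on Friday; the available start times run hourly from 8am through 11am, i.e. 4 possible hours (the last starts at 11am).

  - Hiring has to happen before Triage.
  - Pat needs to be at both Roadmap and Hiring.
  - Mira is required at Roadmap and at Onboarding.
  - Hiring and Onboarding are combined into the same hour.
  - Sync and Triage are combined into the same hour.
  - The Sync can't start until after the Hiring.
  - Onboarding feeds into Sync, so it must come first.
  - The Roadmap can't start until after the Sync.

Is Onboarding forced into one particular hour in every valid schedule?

Onboarding can be 8am (e.g. Sync -> 9am, Triage -> 9am, Roadmap -> 10am, Hiring -> 8am, Onboarding -> 8am) or 9am (e.g. Onboarding=9am, Sync=10am, Triage=10am, Roadmap=11am, Hiring=9am).

No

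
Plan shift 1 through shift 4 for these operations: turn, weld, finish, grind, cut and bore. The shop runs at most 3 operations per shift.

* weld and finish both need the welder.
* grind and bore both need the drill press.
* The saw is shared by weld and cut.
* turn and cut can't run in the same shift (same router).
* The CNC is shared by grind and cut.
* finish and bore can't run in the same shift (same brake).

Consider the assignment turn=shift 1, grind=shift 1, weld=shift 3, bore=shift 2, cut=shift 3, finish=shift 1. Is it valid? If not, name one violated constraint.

No — it violates: The saw is shared by weld and cut

grind and bore both need the drill press — holds.
weld and finish both need the welder — holds.
The shop runs at most 3 operations per shift — holds.
The saw is shared by weld and cut — violated.
turn and cut can't run in the same shift (same router) — holds.
finish and bore can't run in the same shift (same brake) — holds.
The CNC is shared by grind and cut — holds.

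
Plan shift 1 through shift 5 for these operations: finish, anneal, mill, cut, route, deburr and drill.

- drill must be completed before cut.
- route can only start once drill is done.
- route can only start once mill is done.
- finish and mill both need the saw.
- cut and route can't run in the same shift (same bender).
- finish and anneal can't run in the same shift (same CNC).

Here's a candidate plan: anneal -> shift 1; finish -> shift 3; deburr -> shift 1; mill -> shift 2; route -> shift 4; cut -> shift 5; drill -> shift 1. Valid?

finish and mill both need the saw — holds.
cut and route can't run in the same shift (same bender) — holds.
drill must be completed before cut — holds.
route can only start once drill is done — holds.
finish and anneal can't run in the same shift (same CNC) — holds.
route can only start once mill is done — holds.

Valid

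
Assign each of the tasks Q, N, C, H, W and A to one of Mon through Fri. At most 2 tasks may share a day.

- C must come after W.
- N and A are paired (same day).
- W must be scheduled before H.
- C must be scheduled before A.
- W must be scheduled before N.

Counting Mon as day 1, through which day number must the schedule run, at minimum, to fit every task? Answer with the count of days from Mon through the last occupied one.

3 days

The precedence chain requires at least 3 distinct days.
With at most 2 per day and 6 tasks, at least 3 days are needed.
3 works (last occupied day: Wed): for example Q in Mon, H in Tue, N in Wed, A in Wed, C in Tue, W in Mon.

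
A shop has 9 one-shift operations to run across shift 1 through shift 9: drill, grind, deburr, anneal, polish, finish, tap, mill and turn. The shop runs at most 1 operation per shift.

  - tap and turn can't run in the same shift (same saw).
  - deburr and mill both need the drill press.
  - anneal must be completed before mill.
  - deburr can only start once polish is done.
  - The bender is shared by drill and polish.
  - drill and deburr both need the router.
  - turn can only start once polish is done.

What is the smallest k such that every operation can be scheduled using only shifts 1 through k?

9 shifts

The precedence chain requires at least 2 distinct shifts.
With at most 1 per shift and 9 operations, at least 9 shifts are needed.
9 works (last occupied shift: shift 9): for example tap -> shift 9; grind -> shift 7; polish -> shift 1; finish -> shift 8; turn -> shift 5; deburr -> shift 2; anneal -> shift 3; mill -> shift 4; drill -> shift 6.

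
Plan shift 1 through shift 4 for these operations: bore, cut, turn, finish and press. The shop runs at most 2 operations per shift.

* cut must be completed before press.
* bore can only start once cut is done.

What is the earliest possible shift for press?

shift 2

Precedence pushes press to at least shift 2.
press at shift 2 is achievable: turn=shift 1, finish=shift 3, bore=shift 2, cut=shift 1, press=shift 2.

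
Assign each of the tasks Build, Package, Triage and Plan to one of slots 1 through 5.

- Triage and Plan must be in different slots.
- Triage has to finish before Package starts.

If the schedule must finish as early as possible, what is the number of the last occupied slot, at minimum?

The precedence chain requires at least 2 distinct slots.
2 works (last occupied slot: 2): for example Build -> 1, Package -> 2, Triage -> 1, Plan -> 2.

2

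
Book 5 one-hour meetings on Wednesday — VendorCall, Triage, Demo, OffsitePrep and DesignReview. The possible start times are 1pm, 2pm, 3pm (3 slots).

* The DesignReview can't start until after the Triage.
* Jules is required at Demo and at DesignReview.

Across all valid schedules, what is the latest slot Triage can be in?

Downstream work caps Triage at 2pm.
Triage at 2pm is achievable: VendorCall=1pm, Demo=1pm, OffsitePrep=1pm, Triage=2pm, DesignReview=3pm.

2pm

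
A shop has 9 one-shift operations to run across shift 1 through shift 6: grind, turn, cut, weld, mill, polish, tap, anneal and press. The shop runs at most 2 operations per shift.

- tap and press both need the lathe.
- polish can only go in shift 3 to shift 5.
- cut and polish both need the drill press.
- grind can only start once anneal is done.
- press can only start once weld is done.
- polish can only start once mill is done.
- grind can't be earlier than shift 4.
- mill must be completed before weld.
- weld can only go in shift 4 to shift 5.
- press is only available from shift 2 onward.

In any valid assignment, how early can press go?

Press is available from shift 2; precedence pushes press to at least shift 5.
press at shift 5 is achievable: weld in shift 4; grind in shift 4; anneal in shift 1; tap in shift 3; turn in shift 2; polish in shift 3; press in shift 5; cut in shift 2; mill in shift 1.

shift 5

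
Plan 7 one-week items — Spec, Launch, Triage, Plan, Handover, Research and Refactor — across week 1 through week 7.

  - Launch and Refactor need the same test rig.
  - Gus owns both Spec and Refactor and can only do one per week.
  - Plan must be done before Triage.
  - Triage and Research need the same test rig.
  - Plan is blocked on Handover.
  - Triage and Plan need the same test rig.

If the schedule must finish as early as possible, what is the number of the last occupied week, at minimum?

3

The precedence chain requires at least 3 distinct weeks.
3 works (last occupied week: week 3): for example Handover -> week 1, Triage -> week 3, Spec -> week 1, Research -> week 1, Refactor -> week 2, Launch -> week 1, Plan -> week 2.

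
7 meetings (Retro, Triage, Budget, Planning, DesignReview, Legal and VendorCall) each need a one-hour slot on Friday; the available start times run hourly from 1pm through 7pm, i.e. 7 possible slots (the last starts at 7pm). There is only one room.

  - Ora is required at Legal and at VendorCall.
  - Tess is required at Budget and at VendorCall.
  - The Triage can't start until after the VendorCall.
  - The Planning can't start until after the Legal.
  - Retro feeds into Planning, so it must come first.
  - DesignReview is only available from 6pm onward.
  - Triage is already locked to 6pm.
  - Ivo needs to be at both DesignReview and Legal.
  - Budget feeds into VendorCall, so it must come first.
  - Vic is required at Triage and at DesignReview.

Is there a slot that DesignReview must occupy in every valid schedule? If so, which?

7pm

DesignReview's window is 6pm–7pm.
Triage is fixed at 6pm, and DesignReview can't share a slot with Triage.
So DesignReview must be 7pm.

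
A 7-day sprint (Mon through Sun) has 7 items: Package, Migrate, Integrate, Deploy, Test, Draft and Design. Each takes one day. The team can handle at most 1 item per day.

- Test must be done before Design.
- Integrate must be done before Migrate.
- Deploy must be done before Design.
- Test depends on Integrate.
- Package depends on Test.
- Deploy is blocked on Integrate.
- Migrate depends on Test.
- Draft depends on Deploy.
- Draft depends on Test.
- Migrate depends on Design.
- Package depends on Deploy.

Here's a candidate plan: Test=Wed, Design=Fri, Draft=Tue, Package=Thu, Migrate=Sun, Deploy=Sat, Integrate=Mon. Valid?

Package depends on Deploy — violated.
The team can handle at most 1 item per day — holds.
Draft depends on Test — violated.
Draft depends on Deploy — violated.
Deploy is blocked on Integrate — holds.
Migrate depends on Design — holds.
Test must be done before Design — holds.
Deploy must be done before Design — violated.
Migrate depends on Test — holds.
Integrate must be done before Migrate — holds.
Test depends on Integrate — holds.
Package depends on Test — holds.

No. Draft depends on Deploy is not satisfied.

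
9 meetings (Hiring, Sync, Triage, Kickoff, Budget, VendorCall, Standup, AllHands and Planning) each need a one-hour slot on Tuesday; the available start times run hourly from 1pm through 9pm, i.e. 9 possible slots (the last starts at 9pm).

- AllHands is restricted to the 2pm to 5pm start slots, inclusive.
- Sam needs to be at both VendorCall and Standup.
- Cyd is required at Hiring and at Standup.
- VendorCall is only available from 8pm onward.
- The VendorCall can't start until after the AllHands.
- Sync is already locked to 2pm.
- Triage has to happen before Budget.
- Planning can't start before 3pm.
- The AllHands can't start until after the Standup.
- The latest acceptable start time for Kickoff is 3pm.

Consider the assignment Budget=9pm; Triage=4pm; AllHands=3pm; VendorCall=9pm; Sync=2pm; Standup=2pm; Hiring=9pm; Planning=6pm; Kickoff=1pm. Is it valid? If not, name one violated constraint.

Planning can't start before 3pm — holds.
The VendorCall can't start until after the AllHands — holds.
Triage has to happen before Budget — holds.
VendorCall is only available from 8pm onward — holds.
Sam needs to be at both VendorCall and Standup — holds.
Sync is already locked to 2pm — holds.
Cyd is required at Hiring and at Standup — holds.
The AllHands can't start until after the Standup — holds.
The latest acceptable start time for Kickoff is 3pm — holds.
AllHands is restricted to the 2pm to 5pm start slots, inclusive — holds.

Yes, all constraints hold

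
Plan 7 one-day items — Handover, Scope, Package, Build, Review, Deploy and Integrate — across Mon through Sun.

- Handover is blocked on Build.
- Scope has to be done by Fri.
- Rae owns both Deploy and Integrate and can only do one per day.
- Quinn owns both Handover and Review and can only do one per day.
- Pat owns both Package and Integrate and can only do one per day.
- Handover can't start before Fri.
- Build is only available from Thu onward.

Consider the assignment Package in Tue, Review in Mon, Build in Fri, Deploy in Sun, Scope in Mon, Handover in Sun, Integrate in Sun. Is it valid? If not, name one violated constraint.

No. Rae owns both Deploy and Integrate and can only do one per day is not satisfied.

Handover is blocked on Build — holds.
Pat owns both Package and Integrate and can only do one per day — holds.
Scope has to be done by Fri — holds.
Handover can't start before Fri — holds.
Quinn owns both Handover and Review and can only do one per day — holds.
Rae owns both Deploy and Integrate and can only do one per day — violated.
Build is only available from Thu onward — holds.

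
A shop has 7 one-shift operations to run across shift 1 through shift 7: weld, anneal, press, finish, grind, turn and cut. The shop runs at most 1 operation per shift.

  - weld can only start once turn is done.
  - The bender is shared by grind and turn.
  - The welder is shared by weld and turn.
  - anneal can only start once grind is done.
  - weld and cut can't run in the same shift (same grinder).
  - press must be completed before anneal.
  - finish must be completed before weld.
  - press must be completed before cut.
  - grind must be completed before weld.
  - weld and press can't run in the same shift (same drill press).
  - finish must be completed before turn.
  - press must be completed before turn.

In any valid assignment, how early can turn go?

shift 3

Precedence pushes turn to at least shift 2; downstream work caps turn at shift 6.
turn at shift 3 is achievable: cut=shift 7; anneal=shift 6; weld=shift 5; grind=shift 4; press=shift 1; finish=shift 2; turn=shift 3.
Nothing earlier works — the conflict and capacity constraints rule out every shift before shift 3.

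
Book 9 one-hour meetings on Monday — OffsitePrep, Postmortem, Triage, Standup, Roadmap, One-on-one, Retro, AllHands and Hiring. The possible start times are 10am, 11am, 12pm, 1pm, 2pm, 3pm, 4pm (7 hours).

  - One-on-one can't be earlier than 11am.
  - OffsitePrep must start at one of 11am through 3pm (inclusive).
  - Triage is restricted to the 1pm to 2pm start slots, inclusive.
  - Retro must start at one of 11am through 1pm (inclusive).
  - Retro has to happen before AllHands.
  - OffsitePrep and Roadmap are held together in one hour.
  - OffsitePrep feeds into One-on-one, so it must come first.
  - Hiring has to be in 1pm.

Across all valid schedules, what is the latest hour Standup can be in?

4pm

Standup at 4pm is achievable: Retro=11am; Standup=4pm; Hiring=1pm; OffsitePrep=11am; AllHands=12pm; Roadmap=11am; Triage=1pm; Postmortem=10am; One-on-one=12pm.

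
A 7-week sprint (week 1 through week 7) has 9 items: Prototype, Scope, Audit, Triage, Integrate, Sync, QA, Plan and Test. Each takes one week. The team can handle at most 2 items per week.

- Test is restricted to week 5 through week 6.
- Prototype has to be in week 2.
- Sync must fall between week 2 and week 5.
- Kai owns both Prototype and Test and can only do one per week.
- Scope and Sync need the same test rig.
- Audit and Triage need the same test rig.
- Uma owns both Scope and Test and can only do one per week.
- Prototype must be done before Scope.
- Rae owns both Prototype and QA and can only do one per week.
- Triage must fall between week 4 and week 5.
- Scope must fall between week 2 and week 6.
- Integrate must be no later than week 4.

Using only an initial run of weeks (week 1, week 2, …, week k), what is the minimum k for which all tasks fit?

The precedence chain requires at least 2 distinct weeks.
With at most 2 per week and 9 tasks, at least 5 weeks are needed.
Test can't be placed before week 5, so the schedule must run through at least week 5.
5 works (last occupied week: week 5): for example QA -> week 3, Integrate -> week 1, Triage -> week 4, Plan -> week 4, Audit -> week 1, Sync -> week 2, Scope -> week 3, Prototype -> week 2, Test -> week 5.

5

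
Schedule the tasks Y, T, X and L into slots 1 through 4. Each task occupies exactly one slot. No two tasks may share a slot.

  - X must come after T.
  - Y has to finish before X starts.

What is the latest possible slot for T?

Downstream work caps T at 3.
T at 3 is achievable: T=3, Y=1, X=4, L=2.

3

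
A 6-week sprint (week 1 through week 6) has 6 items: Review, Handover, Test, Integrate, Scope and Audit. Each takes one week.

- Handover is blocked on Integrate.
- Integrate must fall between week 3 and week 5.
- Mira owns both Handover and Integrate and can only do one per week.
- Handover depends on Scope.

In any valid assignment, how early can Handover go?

Precedence pushes Handover to at least week 4.
Handover at week 4 is achievable: Test -> week 1; Review -> week 1; Handover -> week 4; Integrate -> week 3; Scope -> week 1; Audit -> week 1.

week 4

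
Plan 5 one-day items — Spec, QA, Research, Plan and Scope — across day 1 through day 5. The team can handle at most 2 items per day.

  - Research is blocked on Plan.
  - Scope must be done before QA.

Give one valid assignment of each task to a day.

Scope in day 1; Plan in day 1; Spec in day 3; Research in day 2; QA in day 2

Checking: Scope(day 1) before QA(day 2); Plan(day 1) before Research(day 2); max 2 per day (cap 2).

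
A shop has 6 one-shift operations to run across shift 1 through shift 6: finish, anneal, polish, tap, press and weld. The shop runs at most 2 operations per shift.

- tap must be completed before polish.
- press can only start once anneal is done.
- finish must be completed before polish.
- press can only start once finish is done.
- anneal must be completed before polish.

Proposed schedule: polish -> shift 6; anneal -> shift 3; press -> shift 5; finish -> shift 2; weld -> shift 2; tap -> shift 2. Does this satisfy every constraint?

press can only start once anneal is done — holds.
anneal must be completed before polish — holds.
tap must be completed before polish — holds.
finish must be completed before polish — holds.
The shop runs at most 2 operations per shift — violated.
press can only start once finish is done — holds.

No — it violates: The shop runs at most 2 operations per shift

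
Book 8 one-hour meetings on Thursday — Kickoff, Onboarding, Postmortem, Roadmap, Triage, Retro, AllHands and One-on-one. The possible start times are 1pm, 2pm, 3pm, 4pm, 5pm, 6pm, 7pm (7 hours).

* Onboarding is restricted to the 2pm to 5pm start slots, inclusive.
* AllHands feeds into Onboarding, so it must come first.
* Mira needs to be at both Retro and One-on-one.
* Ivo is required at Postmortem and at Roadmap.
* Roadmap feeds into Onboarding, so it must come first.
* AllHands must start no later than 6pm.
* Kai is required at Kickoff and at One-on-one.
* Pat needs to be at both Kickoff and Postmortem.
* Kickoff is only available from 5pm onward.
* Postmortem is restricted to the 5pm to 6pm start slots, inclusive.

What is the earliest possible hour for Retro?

Retro at 1pm is achievable: Retro -> 1pm, AllHands -> 1pm, Onboarding -> 2pm, Roadmap -> 1pm, Kickoff -> 6pm, Postmortem -> 5pm, One-on-one -> 2pm, Triage -> 1pm.

1pm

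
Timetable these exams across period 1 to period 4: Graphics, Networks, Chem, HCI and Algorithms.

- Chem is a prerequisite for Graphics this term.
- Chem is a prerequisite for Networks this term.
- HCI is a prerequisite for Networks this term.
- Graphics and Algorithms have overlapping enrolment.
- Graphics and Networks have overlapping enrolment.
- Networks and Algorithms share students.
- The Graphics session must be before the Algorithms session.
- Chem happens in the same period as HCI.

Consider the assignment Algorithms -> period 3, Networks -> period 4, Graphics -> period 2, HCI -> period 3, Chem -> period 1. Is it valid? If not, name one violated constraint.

Graphics and Networks have overlapping enrolment — holds.
HCI is a prerequisite for Networks this term — holds.
Chem is a prerequisite for Networks this term — holds.
Graphics and Algorithms have overlapping enrolment — holds.
Chem happens in the same period as HCI — violated.
Chem is a prerequisite for Graphics this term — holds.
Networks and Algorithms share students — holds.
The Graphics session must be before the Algorithms session — holds.

No. Chem happens in the same period as HCI is not satisfied.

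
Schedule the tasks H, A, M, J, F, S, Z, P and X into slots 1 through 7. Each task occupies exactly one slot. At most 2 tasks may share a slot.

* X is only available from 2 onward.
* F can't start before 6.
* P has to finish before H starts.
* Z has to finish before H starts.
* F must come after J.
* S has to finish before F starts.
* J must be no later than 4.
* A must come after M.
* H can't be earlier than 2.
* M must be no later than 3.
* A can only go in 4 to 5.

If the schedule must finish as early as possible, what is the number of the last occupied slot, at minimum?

6

The precedence chain requires at least 2 distinct slots.
With at most 2 per slot and 9 tasks, at least 5 slots are needed.
F can't be placed before 6, so the schedule must run through at least slot 6.
6 works (last occupied slot: 6): for example H in 3, X in 3, Z in 2, S in 4, J in 1, P in 2, A in 4, F in 6, M in 1.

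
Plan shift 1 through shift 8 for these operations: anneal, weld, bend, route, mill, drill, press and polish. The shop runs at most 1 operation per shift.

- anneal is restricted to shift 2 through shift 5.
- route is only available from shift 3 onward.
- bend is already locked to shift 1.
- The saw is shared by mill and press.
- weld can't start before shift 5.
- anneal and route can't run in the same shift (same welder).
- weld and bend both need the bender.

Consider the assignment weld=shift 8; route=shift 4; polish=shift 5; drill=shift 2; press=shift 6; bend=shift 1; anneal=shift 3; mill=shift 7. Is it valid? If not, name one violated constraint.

Valid

anneal and route can't run in the same shift (same welder) — holds.
anneal is restricted to shift 2 through shift 5 — holds.
The saw is shared by mill and press — holds.
bend is already locked to shift 1 — holds.
weld can't start before shift 5 — holds.
route is only available from shift 3 onward — holds.
The shop runs at most 1 operation per shift — holds.
weld and bend both need the bender — holds.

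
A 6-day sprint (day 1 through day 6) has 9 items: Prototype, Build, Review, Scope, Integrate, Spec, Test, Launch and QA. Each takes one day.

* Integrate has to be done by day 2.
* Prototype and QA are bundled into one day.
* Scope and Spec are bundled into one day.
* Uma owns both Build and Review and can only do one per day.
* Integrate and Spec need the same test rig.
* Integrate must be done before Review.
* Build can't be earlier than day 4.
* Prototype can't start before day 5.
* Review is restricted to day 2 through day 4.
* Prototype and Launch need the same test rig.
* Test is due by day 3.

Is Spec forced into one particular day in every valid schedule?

No

Spec can be day 1 (e.g. Launch -> day 1; Integrate -> day 2; Prototype -> day 5; Review -> day 3; Test -> day 1; Build -> day 4; Scope -> day 1; QA -> day 5; Spec -> day 1) or day 2 (e.g. QA=day 5; Launch=day 1; Scope=day 2; Spec=day 2; Build=day 4; Integrate=day 1; Test=day 1; Prototype=day 5; Review=day 2).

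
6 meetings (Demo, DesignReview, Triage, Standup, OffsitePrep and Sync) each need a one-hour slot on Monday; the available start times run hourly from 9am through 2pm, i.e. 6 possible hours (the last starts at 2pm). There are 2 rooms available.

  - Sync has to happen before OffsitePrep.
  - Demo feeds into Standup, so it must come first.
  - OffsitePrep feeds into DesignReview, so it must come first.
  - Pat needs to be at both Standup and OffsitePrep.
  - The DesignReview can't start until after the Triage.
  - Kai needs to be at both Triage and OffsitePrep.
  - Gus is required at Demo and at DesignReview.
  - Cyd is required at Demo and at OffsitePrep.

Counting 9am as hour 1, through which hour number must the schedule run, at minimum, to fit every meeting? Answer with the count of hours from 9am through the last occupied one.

4 hours

The precedence chain requires at least 3 distinct hours.
With at most 2 per hour and 6 meetings, at least 3 hours are needed.
Could 3 hours be enough, i.e. nothing placed later than 11am? No: OffsitePrep must come after Sync (at 9am or later) → {10am, 11am}; Sync must come before OffsitePrep (at 11am or earlier) → {9am, 10am}; DesignReview must come after Triage (at 9am or later) → {10am, 11am}; Triage must come before DesignReview (at 11am or earlier) → {9am, 10am}; DesignReview must come after OffsitePrep (at 10am or later) → {11am}; OffsitePrep must come before DesignReview (at 11am or earlier) → {10am}; Standup must come after Demo (at 9am or later) → {10am, 11am}; Demo must come before Standup (at 11am or earlier) → {9am, 10am}; Demo can't share with OffsitePrep (10am) → {9am}; Triage can't share with OffsitePrep (10am) → {9am}; Sync can't use 9am, already full with Demo and Triage (limit 2) → {10am}; OffsitePrep must come after Sync (at 10am or later) → nothing is left.
So 3 hours is not enough.
4 works (last occupied hour: 12pm): for example Demo in 9am; Standup in 11am; OffsitePrep in 10am; Sync in 9am; DesignReview in 12pm; Triage in 11am.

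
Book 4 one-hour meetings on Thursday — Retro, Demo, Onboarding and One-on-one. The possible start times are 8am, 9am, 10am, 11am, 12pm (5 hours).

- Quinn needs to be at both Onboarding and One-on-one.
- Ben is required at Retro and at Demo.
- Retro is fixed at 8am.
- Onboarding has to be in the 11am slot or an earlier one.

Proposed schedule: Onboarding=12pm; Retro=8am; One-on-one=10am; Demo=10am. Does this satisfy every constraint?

No — it violates: Onboarding has to be in the 11am slot or an earlier one

Ben is required at Retro and at Demo — holds.
Onboarding has to be in the 11am slot or an earlier one — violated.
Quinn needs to be at both Onboarding and One-on-one — holds.
Retro is fixed at 8am — holds.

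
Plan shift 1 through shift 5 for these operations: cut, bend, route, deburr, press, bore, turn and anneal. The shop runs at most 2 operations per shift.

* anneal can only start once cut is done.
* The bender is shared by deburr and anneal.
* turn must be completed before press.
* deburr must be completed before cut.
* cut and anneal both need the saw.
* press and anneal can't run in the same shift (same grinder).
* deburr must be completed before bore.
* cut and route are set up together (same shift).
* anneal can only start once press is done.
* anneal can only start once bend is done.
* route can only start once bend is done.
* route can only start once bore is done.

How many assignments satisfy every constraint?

17

Splitting on cut: it can be shift 3 (2), shift 4 (15). Listing each branch's schedules as (bend, route, deburr, press, bore, turn, anneal) by shift number:
cut=shift 3: (1,3,1,4,2,2,5) (2,3,1,4,2,1,5) — 2.
cut=shift 4: (1,4,1,3,2,2,5) (1,4,1,3,3,2,5) (1,4,2,2,3,1,5) (1,4,2,3,3,1,5) (1,4,2,3,3,2,5) (2,4,1,2,3,1,5) (2,4,1,3,2,1,5) (2,4,1,3,3,1,5) (2,4,1,3,3,2,5) (2,4,2,3,3,1,5) (3,4,1,2,2,1,5) (3,4,1,2,3,1,5) (3,4,1,3,2,1,5) (3,4,1,3,2,2,5) (3,4,2,2,3,1,5) — 15.
Summing: 2 + 15 = 17.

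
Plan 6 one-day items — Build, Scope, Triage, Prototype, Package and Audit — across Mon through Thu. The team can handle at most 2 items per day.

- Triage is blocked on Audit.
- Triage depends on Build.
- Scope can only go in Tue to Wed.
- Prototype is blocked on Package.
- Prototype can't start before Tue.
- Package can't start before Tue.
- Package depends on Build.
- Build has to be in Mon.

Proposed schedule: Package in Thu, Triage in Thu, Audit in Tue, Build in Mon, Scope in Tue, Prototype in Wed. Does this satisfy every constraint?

Prototype is blocked on Package — violated.
Package depends on Build — holds.
Prototype can't start before Tue — holds.
Triage depends on Build — holds.
Triage is blocked on Audit — holds.
Scope can only go in Tue to Wed — holds.
The team can handle at most 2 items per day — holds.
Build has to be in Mon — holds.
Package can't start before Tue — holds.

Invalid. Prototype is blocked on Package.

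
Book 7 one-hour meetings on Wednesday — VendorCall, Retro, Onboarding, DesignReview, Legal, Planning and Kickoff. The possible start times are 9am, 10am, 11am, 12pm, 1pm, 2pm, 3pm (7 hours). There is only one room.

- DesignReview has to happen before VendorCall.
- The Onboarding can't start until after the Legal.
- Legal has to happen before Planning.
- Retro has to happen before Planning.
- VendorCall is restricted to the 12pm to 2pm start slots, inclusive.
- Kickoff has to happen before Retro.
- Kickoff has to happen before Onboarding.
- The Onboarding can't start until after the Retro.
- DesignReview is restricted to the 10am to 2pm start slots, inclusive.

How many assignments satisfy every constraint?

54

Splitting on VendorCall: it can be 12pm (12), 1pm (18), 2pm (24). Listing each branch's schedules as (Retro, Onboarding, DesignReview, Legal, Planning, Kickoff):
VendorCall=12pm: (10am,2pm,11am,1pm,3pm,9am) (10am,3pm,11am,1pm,2pm,9am) (11am,2pm,10am,1pm,3pm,9am) (11am,3pm,10am,1pm,2pm,9am) (1pm,2pm,10am,9am,3pm,11am) (1pm,2pm,10am,11am,3pm,9am) (1pm,2pm,11am,9am,3pm,10am) (1pm,2pm,11am,10am,3pm,9am) (1pm,3pm,10am,9am,2pm,11am) (1pm,3pm,10am,11am,2pm,9am) (1pm,3pm,11am,9am,2pm,10am) (1pm,3pm,11am,10am,2pm,9am) — 12.
VendorCall=1pm: (10am,2pm,11am,12pm,3pm,9am) (10am,2pm,12pm,11am,3pm,9am) (10am,3pm,11am,12pm,2pm,9am) (10am,3pm,12pm,11am,2pm,9am) (11am,2pm,10am,12pm,3pm,9am) (11am,2pm,12pm,9am,3pm,10am) (11am,2pm,12pm,10am,3pm,9am) (11am,3pm,10am,12pm,2pm,9am) (11am,3pm,12pm,9am,2pm,10am) (11am,3pm,12pm,10am,2pm,9am) (12pm,2pm,10am,9am,3pm,11am) (12pm,2pm,10am,11am,3pm,9am) (12pm,2pm,11am,9am,3pm,10am) (12pm,2pm,11am,10am,3pm,9am) (12pm,3pm,10am,9am,2pm,11am) (12pm,3pm,10am,11am,2pm,9am) (12pm,3pm,11am,9am,2pm,10am) (12pm,3pm,11am,10am,2pm,9am) — 18.
VendorCall=2pm: (10am,12pm,1pm,11am,3pm,9am) (10am,1pm,11am,12pm,3pm,9am) (10am,1pm,12pm,11am,3pm,9am) (10am,3pm,11am,12pm,1pm,9am) (10am,3pm,12pm,11am,1pm,9am) (10am,3pm,1pm,11am,12pm,9am) (11am,12pm,1pm,9am,3pm,10am) (11am,12pm,1pm,10am,3pm,9am) (11am,1pm,10am,12pm,3pm,9am) (11am,1pm,12pm,9am,3pm,10am) (11am,1pm,12pm,10am,3pm,9am) (11am,3pm,10am,12pm,1pm,9am) (11am,3pm,12pm,9am,1pm,10am) (11am,3pm,12pm,10am,1pm,9am) (11am,3pm,1pm,9am,12pm,10am) (11am,3pm,1pm,10am,12pm,9am) (12pm,1pm,10am,9am,3pm,11am) (12pm,1pm,10am,11am,3pm,9am) (12pm,1pm,11am,9am,3pm,10am) (12pm,1pm,11am,10am,3pm,9am) (12pm,3pm,10am,9am,1pm,11am) (12pm,3pm,10am,11am,1pm,9am) (12pm,3pm,11am,9am,1pm,10am) (12pm,3pm,11am,10am,1pm,9am) — 24.
Summing: 12 + 18 + 24 = 54.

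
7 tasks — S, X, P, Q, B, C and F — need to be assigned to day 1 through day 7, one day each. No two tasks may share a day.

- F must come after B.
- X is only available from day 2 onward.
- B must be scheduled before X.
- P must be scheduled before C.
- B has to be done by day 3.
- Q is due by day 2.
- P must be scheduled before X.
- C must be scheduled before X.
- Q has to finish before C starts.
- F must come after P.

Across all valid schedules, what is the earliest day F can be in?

day 4

Precedence pushes F to at least day 2.
F at day 4 is achievable: Q -> day 1; P -> day 3; X -> day 6; S -> day 7; B -> day 2; F -> day 4; C -> day 5.
Nothing earlier works — the capacity limit rule out every day before day 4.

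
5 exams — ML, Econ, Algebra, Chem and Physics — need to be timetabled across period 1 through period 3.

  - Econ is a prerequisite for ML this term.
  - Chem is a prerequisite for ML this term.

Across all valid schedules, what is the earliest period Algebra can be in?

period 1

Algebra at period 1 is achievable: Algebra -> period 1, ML -> period 2, Chem -> period 1, Econ -> period 1, Physics -> period 1.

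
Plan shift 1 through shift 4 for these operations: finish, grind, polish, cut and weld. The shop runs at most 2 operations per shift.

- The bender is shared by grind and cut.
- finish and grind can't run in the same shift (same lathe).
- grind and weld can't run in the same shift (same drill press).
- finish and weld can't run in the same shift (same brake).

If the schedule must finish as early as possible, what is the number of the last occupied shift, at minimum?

shift 3

With at most 2 per shift and 5 operations, at least 3 shifts are needed.
3 works (last occupied shift: shift 3): for example cut -> shift 3, weld -> shift 3, finish -> shift 1, grind -> shift 2, polish -> shift 1.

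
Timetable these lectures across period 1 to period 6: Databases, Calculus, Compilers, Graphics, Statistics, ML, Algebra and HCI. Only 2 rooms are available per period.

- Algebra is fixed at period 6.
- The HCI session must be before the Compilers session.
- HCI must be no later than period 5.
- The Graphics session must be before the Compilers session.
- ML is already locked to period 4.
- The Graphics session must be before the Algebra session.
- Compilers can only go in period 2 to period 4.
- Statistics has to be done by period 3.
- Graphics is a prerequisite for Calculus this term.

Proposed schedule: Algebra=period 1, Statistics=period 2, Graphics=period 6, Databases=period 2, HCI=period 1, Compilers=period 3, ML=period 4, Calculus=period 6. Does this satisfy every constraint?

No — it violates: The Graphics session must be before the Algebra session

Algebra is fixed at period 6 — violated.
The HCI session must be before the Compilers session — holds.
Graphics is a prerequisite for Calculus this term — violated.
Only 2 rooms are available per period — holds.
ML is already locked to period 4 — holds.
Compilers can only go in period 2 to period 4 — holds.
The Graphics session must be before the Algebra session — violated.
HCI must be no later than period 5 — holds.
The Graphics session must be before the Compilers session — violated.
Statistics has to be done by period 3 — holds.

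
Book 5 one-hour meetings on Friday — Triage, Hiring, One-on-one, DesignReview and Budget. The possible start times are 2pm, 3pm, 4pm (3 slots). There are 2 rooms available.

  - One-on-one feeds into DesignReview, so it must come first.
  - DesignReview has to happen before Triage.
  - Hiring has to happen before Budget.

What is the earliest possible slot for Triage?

Precedence pushes Triage to at least 4pm.
Triage at 4pm is achievable: Budget=3pm, One-on-one=2pm, DesignReview=3pm, Hiring=2pm, Triage=4pm.

4pm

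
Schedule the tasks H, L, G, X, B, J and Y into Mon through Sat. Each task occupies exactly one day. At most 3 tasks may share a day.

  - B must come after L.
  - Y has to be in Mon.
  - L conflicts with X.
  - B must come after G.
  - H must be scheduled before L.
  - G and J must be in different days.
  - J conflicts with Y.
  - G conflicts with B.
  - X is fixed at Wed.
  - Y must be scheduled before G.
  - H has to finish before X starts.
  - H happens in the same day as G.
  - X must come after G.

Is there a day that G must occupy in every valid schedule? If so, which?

Y is fixed at Mon and must come before G, so G is at least Tue.
X is fixed at Wed and must come after G, so G is at most Tue.
So G must be Tue.

Tue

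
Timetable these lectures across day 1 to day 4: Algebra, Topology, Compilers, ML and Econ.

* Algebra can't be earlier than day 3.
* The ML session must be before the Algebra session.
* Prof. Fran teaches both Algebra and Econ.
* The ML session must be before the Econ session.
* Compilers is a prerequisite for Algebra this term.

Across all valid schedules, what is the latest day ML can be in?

Downstream work caps ML at day 3.
ML at day 2 is achievable: Topology in day 1, Econ in day 4, ML in day 2, Compilers in day 1, Algebra in day 3.
Nothing later works — the conflict constraints rule out every day after day 2.

day 2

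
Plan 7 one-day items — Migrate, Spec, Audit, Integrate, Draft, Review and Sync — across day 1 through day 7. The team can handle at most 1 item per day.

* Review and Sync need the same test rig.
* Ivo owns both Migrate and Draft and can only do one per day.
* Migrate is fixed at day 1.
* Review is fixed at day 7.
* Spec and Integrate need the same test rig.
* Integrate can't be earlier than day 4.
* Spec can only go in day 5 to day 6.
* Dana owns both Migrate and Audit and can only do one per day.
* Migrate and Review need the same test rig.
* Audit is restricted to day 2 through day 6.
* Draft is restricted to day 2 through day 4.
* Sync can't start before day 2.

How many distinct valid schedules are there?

20

Splitting on Spec: it can be day 5 (10), day 6 (10). Listing each branch's schedules as (Migrate, Audit, Integrate, Draft, Review, Sync) by day number:
Spec=day 5: (1,2,4,3,7,6) (1,2,6,3,7,4) (1,2,6,4,7,3) (1,3,4,2,7,6) (1,3,6,2,7,4) (1,3,6,4,7,2) (1,4,6,2,7,3) (1,4,6,3,7,2) (1,6,4,2,7,3) (1,6,4,3,7,2) — 10.
Spec=day 6: (1,2,4,3,7,5) (1,2,5,3,7,4) (1,2,5,4,7,3) (1,3,4,2,7,5) (1,3,5,2,7,4) (1,3,5,4,7,2) (1,4,5,2,7,3) (1,4,5,3,7,2) (1,5,4,2,7,3) (1,5,4,3,7,2) — 10.
Summing: 10 + 10 = 20.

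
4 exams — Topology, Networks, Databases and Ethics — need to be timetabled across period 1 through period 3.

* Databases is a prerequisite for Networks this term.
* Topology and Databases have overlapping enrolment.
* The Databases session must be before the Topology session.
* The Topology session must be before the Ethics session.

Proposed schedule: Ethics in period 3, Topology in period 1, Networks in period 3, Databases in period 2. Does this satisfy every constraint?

Invalid. The Databases session must be before the Topology session.

Databases is a prerequisite for Networks this term — holds.
The Databases session must be before the Topology session — violated.
The Topology session must be before the Ethics session — holds.
Topology and Databases have overlapping enrolment — holds.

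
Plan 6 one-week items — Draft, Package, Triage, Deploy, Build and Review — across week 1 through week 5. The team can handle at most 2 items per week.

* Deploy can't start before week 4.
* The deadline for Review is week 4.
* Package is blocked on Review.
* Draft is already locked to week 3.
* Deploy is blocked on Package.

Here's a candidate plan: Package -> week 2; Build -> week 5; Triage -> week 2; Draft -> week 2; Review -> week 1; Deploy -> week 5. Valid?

No. The team can handle at most 2 items per week is not satisfied.

The deadline for Review is week 4 — holds.
Package is blocked on Review — holds.
Draft is already locked to week 3 — violated.
The team can handle at most 2 items per week — violated.
Deploy is blocked on Package — holds.
Deploy can't start before week 4 — holds.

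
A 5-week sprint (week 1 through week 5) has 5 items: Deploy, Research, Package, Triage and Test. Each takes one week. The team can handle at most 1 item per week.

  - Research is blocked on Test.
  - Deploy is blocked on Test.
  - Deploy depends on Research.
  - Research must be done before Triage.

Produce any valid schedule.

Test=week 1, Package=week 5, Research=week 2, Triage=week 4, Deploy=week 3

Checking: Research(week 2) before Triage(week 4); Test(week 1) before Deploy(week 3); Test(week 1) before Research(week 2); Research(week 2) before Deploy(week 3); max 1 per week (cap 1).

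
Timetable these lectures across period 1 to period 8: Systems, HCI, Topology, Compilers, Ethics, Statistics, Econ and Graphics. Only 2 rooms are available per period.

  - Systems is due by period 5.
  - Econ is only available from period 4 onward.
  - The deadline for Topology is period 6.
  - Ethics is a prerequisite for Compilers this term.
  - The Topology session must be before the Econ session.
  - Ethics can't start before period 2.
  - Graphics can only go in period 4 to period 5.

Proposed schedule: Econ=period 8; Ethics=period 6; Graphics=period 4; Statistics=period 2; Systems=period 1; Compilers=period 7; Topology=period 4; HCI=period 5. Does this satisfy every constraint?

Valid

The Topology session must be before the Econ session — holds.
Only 2 rooms are available per period — holds.
The deadline for Topology is period 6 — holds.
Systems is due by period 5 — holds.
Graphics can only go in period 4 to period 5 — holds.
Ethics is a prerequisite for Compilers this term — holds.
Econ is only available from period 4 onward — holds.
Ethics can't start before period 2 — holds.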